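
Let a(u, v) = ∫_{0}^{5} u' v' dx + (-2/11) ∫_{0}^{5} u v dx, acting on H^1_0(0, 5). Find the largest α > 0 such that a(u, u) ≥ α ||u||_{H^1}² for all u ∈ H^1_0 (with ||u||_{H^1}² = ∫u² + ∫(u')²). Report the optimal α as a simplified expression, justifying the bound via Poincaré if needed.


α = (-50/11 + π^2)/(π^2 + 25)

Coercivity of a(·,·) on H^1_0(0, 5) means a(u, u) ≥ α ||u||_{H^1}² for every u ∈ H^1_0.
The interval has length L = 5, and Poincaré/coercivity depend only on L. Here a(u, u) = ∫(u')² + (-2/11)·∫u².
Here c = -2/11 < 0 with |c| < (π/L)² = π^2/25, so coercivity still holds. The condition a(u,u) ≥ α||u||_{H^1}² reads (1−α)∫(u')² ≥ (α−c)∫u². Any admissible α is ≤ 1 (rapidly oscillating u have ∫u²/∫(u')² → 0), and α = 1 would force 0 ≥ (1−c)∫u², impossible since c < 1; so 1−α > 0. By the sharp Poincaré inequality on H^1_0 of an interval of length L, ∫(u')² ≥ (π/L)²∫u² with equality for the first sine mode sin(π(x−x₀)/L) (x₀ the left endpoint), so the inequality holds for all u iff (1−α)(π/L)² ≥ α − c, i.e. α ≤ ((π/L)² + c)/((π/L)² + 1) = (1 + c(L/π)²)/(1 + (L/π)²). (Direct route, valid since c ≤ 0: Poincaré gives c∫u² ≥ c(L/π)²∫(u')², so a(u,u) ≥ (1 + c(L/π)²)∫(u')², while ||u||_{H^1}² ≤ (1 + (L/π)²)∫(u')²; dividing yields the same α.) With (π/L)² = π^2/25 and c = -2/11, the largest admissible constant is α = ((π/L)² + c)/((π/L)² + 1).
Simplifying, α = (-50/11 + π^2)/(π^2 + 25).


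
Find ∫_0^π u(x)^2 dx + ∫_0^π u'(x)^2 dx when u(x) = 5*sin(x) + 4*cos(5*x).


||u||_{H^1(0,π)}^2 = 233*π

u'(x) = -20*sin(5*x) + 5*cos(x).
Expand u² and (u')² and integrate term by term on (0, π), using: for integers n ≥ 1, ∫_0^π sin²(nx) dx = ∫_0^π cos²(nx) dx = π/2; for n ≠ n', ∫_0^π sin(nx)sin(n'x) dx = ∫_0^π cos(nx)cos(n'x) dx = 0; and by product-to-sum, ∫_0^π sin(nx)cos(n'x) dx = ½∫_0^π [sin((n+n')x) + sin((n−n')x)] dx, which is 0 when n+n' is even and 2n/(n²−n'²) when n+n' is odd (it need not vanish on (0, π)).
  u² squared terms: (4)²·∫cos(5x)² dx = 16·π/2 = 8*π;  (5)²·∫sin(x)² dx = 25·π/2 = 25*π/2.
  u² cross terms: 2·(4)·(5)·∫cos(5x)·sin(x) dx = 40·(0) = 0.
  So ∫_0^π u² dx = 8*π + 25*π/2 + 0 = 41*π/2.
  (u')² squared terms: (-20)²·∫sin(5x)² dx = 400·π/2 = 200*π;  (5)²·∫cos(x)² dx = 25·π/2 = 25*π/2.
  (u')² cross terms: 2·(-20)·(5)·∫sin(5x)·cos(x) dx = -200·(0) = 0.
  So ∫_0^π (u')² dx = 200*π + 25*π/2 + 0 = 425*π/2.
||u||_{H^1}^2 = (41*π/2) + (425*π/2) = 233*π.


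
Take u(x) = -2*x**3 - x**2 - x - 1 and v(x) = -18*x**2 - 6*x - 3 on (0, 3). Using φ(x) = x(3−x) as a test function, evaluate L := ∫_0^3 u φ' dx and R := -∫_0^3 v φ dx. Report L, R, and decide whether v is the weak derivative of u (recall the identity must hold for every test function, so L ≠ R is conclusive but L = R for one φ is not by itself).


LHS = 909/10, RHS = 2727/10. No, v is not the weak derivative of u.

u(x) = -2*x**3 - x**2 - x - 1, classical derivative u'(x) = -6*x**2 - 2*x - 1.
φ(x) = x(3−x), so φ'(x) = 3 - 2*x.
Note φ(0) = φ(3) = 0, so the boundary term u·φ vanishes.
LHS = ∫_0^3 u(x) φ'(x) dx = ∫_0^3 (4*x^4 - 4*x^3 - x^2 - x - 3) dx. Term by term:
  ∫_0^3 4*x^4 dx = 972/5;  ∫_0^3 -4*x^3 dx = -81;  ∫_0^3 -x^2 dx = -9;
  ∫_0^3 -x dx = -9/2;  ∫_0^3 -3 dx = -9.
Sum: 972/5 − 81 − 9 − 9/2 − 9 = 909/10.
So LHS = 909/10.
∫_0^3 v(x) φ(x) dx = ∫_0^3 (18*x^4 - 48*x^3 - 15*x^2 - 9*x) dx. Term by term:
  ∫_0^3 18*x^4 dx = 4374/5;  ∫_0^3 -48*x^3 dx = -972;  ∫_0^3 -15*x^2 dx = -135;
  ∫_0^3 -9*x dx = -81/2.
Sum: 4374/5 − 972 − 135 − 81/2 = -2727/10.
So RHS = -∫_0^3 v(x) φ(x) dx = 2727/10.
LHS − RHS = -909/5 ≠ 0, so the identity fails.
(For a valid weak derivative the identity must hold for EVERY test function, in particular this one. The failure shows v is NOT the weak derivative of u.)
Correct weak derivative would be u'(x) = -6*x**2 - 2*x - 1.


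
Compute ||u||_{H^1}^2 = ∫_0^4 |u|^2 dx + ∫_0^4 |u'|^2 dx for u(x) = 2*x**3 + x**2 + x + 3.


||u||_{H^1}^2 = 2470904/105

The H^1 norm (squared) on an interval (0, L) is
  ||u||_{H^1}^2 = ∫_0^L u(x)^2 dx + ∫_0^L u'(x)^2 dx.
Compute u'(x) = 6*x**2 + 2*x + 1.
Then u(x)^2 = 4*x**6 + 4*x**5 + 5*x**4 + 14*x**3 + 7*x**2 + 6*x + 9 and u'(x)^2 = 36*x**4 + 24*x**3 + 16*x**2 + 4*x + 1.
Integrate each monomial from 0 to 4 using ∫_0^4 c·x^n dx = c·4^(n+1)/(n+1):
  ∫_0^4 u(x)^2 dx = ∫_0^4 (4*x^6 + 4*x^5 + 5*x^4 + 14*x^3 + 7*x^2 + 6*x + 9) dx. Term by term:
    ∫_0^4 4*x^6 dx = 65536/7;  ∫_0^4 4*x^5 dx = 8192/3;  ∫_0^4 5*x^4 dx = 1024;
    ∫_0^4 14*x^3 dx = 896;  ∫_0^4 7*x^2 dx = 448/3;  ∫_0^4 6*x dx = 48;
    ∫_0^4 9 dx = 36.
  Sum: 65536/7 + 8192/3 + 1024 + 896 + 448/3 + 48 + 36 = 99724/7.
  ∫_0^4 u'(x)^2 dx = ∫_0^4 (36*x^4 + 24*x^3 + 16*x^2 + 4*x + 1) dx. Term by term:
    ∫_0^4 36*x^4 dx = 36864/5;  ∫_0^4 24*x^3 dx = 1536;  ∫_0^4 16*x^2 dx = 1024/3;
    ∫_0^4 4*x dx = 32;  ∫_0^4 1 dx = 4.
  Sum: 36864/5 + 1536 + 1024/3 + 32 + 4 = 139292/15.
Adding: ||u||_{H^1}^2 = 99724/7 + 139292/15 = 2470904/105.


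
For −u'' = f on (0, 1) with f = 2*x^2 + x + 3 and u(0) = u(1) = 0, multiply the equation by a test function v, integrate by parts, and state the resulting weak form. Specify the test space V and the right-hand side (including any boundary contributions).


V = H^1_0(0, 1) (so v(0) = v(1) = 0); weak form: ∫_0^1 u'v' dx = ∫_0^1 (2*x^2 + x + 3) v dx for all v ∈ V.

Multiply both sides by a test function v and integrate from 0 to 1:
  ∫_0^1 −u''(x) v(x) dx = ∫_0^1 f(x) v(x) dx.
Integrate the LHS by parts once:
  ∫_0^1 −u'' v dx = −[u'(x) v(x)]_0^1 + ∫_0^1 u'(x) v'(x) dx.
Thus ∫_0^1 u'(x) v'(x) dx = ∫_0^1 f(x) v(x) dx + [u'(x) v(x)]_0^1.
Choose V so that boundary terms are either known or forced to vanish.
u is Dirichlet: u(0) = u(1) = 0. Let V = H^1_0(0, 1); then v(0) = v(1) = 0, and [u' v]_0^1 = 0.
Weak formulation: find u (satisfying any essential BC) such that ∫_0^1 u'(x) v'(x) dx = ∫_0^1 f v dx for all v ∈ V.
Substituting f(x) = 2*x^2 + x + 3, the right-hand side is ∫_0^1 (2*x^2 + x + 3) v dx.


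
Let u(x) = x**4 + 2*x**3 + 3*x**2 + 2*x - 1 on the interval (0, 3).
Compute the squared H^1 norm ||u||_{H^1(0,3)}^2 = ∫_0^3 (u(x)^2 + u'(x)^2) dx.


||u||_{H^1}^2 = 2012433/70

The H^1 norm (squared) on an interval (0, L) is
  ||u||_{H^1}^2 = ∫_0^L u(x)^2 dx + ∫_0^L u'(x)^2 dx.
Compute u'(x) = 4*x**3 + 6*x**2 + 6*x + 2.
Then u(x)^2 = x**8 + 4*x**7 + 10*x**6 + 16*x**5 + 15*x**4 + 8*x**3 - 2*x**2 - 4*x + 1 and u'(x)^2 = 16*x**6 + 48*x**5 + 84*x**4 + 88*x**3 + 60*x**2 + 24*x + 4.
Integrate each monomial from 0 to 3 using ∫_0^3 c·x^n dx = c·3^(n+1)/(n+1):
  ∫_0^3 u(x)^2 dx = ∫_0^3 (x^8 + 4*x^7 + 10*x^6 + 16*x^5 + 15*x^4 + 8*x^3 - 2*x^2 - 4*x + 1) dx. Term by term:
    ∫_0^3 x^8 dx = 2187;  ∫_0^3 4*x^7 dx = 6561/2;  ∫_0^3 10*x^6 dx = 21870/7;
    ∫_0^3 16*x^5 dx = 1944;  ∫_0^3 15*x^4 dx = 729;  ∫_0^3 8*x^3 dx = 162;
    ∫_0^3 -2*x^2 dx = -18;  ∫_0^3 -4*x dx = -18;  ∫_0^3 1 dx = 3.
  Sum: 2187 + 6561/2 + 21870/7 + 1944 + 729 + 162 − 18 − 18 + 3 = 159513/14.
  ∫_0^3 u'(x)^2 dx = ∫_0^3 (16*x^6 + 48*x^5 + 84*x^4 + 88*x^3 + 60*x^2 + 24*x + 4) dx. Term by term:
    ∫_0^3 16*x^6 dx = 34992/7;  ∫_0^3 48*x^5 dx = 5832;  ∫_0^3 84*x^4 dx = 20412/5;
    ∫_0^3 88*x^3 dx = 1782;  ∫_0^3 60*x^2 dx = 540;  ∫_0^3 24*x dx = 108;
    ∫_0^3 4 dx = 12.
  Sum: 34992/7 + 5832 + 20412/5 + 1782 + 540 + 108 + 12 = 607434/35.
Adding: ||u||_{H^1}^2 = 159513/14 + 607434/35 = 2012433/70.


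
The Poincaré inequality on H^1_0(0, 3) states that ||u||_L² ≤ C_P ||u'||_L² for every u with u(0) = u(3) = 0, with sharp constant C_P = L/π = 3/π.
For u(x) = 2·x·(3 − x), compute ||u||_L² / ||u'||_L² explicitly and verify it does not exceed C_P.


||u||_L² / ||u'||_L² = 3*sqrt(10)/10 < C_P = 3/π.

u(x) = 2·x·(3 − x), so u'(x) = 6 - 4*x.
u(x) = 2·x·(3 − x) vanishes at x = 0 and x = 3, so u ∈ H^1_0(0, 3). Differentiate via the product rule and integrate the resulting polynomials term by term.
  ∫_0^3 u² dx = ∫_0^3 (4*x^4 - 24*x^3 + 36*x^2) dx. Term by term:
    ∫_0^3 4*x^4 dx = 972/5;  ∫_0^3 -24*x^3 dx = -486;  ∫_0^3 36*x^2 dx = 324.
  Sum: 972/5 − 486 + 324 = 162/5.
  ∫_0^3 (u')² dx = ∫_0^3 (16*x^2 - 48*x + 36) dx. Term by term:
    ∫_0^3 16*x^2 dx = 144;  ∫_0^3 -48*x dx = -216;  ∫_0^3 36 dx = 108.
  Sum: 144 − 216 + 108 = 36.
∫_0^3 u² dx = 162/5, so ||u||_L² = 9*sqrt(10)/5.
∫_0^3 (u')² dx = 36, so ||u'||_L² = 6.
Ratio ||u||_L² / ||u'||_L² = 3*sqrt(10)/10.
Sharp Poincaré constant on H^1_0(0, 3) is C_P = L/π = 3/π, achieved by sin(π/3·x).
A polynomial bump cannot attain the sharp Poincaré constant (only the first sine eigenfunction does), so the ratio is strictly less than C_P, consistent with ||u||_L² ≤ C_P ||u'||_L².


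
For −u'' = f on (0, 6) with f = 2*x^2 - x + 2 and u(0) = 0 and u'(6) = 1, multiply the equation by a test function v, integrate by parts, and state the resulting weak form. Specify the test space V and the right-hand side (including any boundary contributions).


V = {v ∈ H^1(0, 6) : v(0) = 0} (test functions vanish at x = 0 where u is specified); weak form: ∫_0^6 u'v' dx = ∫_0^6 (2*x^2 - x + 2) v dx + v(6) for all v ∈ V.

Multiply both sides by a test function v and integrate from 0 to 6:
  ∫_0^6 −u''(x) v(x) dx = ∫_0^6 f(x) v(x) dx.
Integrate the LHS by parts once:
  ∫_0^6 −u'' v dx = −[u'(x) v(x)]_0^6 + ∫_0^6 u'(x) v'(x) dx.
Thus ∫_0^6 u'(x) v'(x) dx = ∫_0^6 f(x) v(x) dx + [u'(x) v(x)]_0^6.
Choose V so that boundary terms are either known or forced to vanish.
Mixed BC: u(0) = 0 (Dirichlet) and u'(6) = 1 (Neumann). Define V = {v ∈ H^1(0, 6) : v(0) = 0}. Then [u' v]_0^6 = u'(6)·v(6) − u'(0)·0 = v(6).
Weak formulation: find u (satisfying any essential BC) such that ∫_0^6 u'(x) v'(x) dx = ∫_0^6 f v dx + v(6) for all v ∈ V (Dirichlet at 0 absorbed into V; Neumann datum at x = 6 contributes the boundary term).
Substituting f(x) = 2*x^2 - x + 2, the right-hand side is ∫_0^6 (2*x^2 - x + 2) v dx + v(6).


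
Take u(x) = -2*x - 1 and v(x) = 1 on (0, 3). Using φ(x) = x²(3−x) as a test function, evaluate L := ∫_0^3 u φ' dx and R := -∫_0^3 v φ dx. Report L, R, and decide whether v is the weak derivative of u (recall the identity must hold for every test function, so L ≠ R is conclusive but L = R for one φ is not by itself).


LHS = 27/2, RHS = -27/4. No, v is not the weak derivative of u.

u(x) = -2*x - 1, classical derivative u'(x) = -2.
φ(x) = x²(3−x), so φ'(x) = 3*x*(2 - x).
Note φ(0) = φ(3) = 0, so the boundary term u·φ vanishes.
LHS = ∫_0^3 u(x) φ'(x) dx = ∫_0^3 (6*x^3 - 9*x^2 - 6*x) dx. Term by term:
  ∫_0^3 6*x^3 dx = 243/2;  ∫_0^3 -9*x^2 dx = -81;  ∫_0^3 -6*x dx = -27.
Sum: 243/2 − 81 − 27 = 27/2.
So LHS = 27/2.
∫_0^3 v(x) φ(x) dx = ∫_0^3 (-x^3 + 3*x^2) dx. Term by term:
  ∫_0^3 -x^3 dx = -81/4;  ∫_0^3 3*x^2 dx = 27.
Sum: -81/4 + 27 = 27/4.
So RHS = -∫_0^3 v(x) φ(x) dx = -27/4.
LHS − RHS = 81/4 ≠ 0, so the identity fails.
(For a valid weak derivative the identity must hold for EVERY test function, in particular this one. The failure shows v is NOT the weak derivative of u.)
Correct weak derivative would be u'(x) = -2.


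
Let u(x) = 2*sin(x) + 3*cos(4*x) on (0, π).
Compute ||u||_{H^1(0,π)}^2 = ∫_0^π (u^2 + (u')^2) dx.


||u||_{H^1(0,π)}^2 = -136/5 + 161*π/2

u'(x) = -12*sin(4*x) + 2*cos(x).
Expand u² and (u')² and integrate term by term on (0, π), using: for integers n ≥ 1, ∫_0^π sin²(nx) dx = ∫_0^π cos²(nx) dx = π/2; for n ≠ n', ∫_0^π sin(nx)sin(n'x) dx = ∫_0^π cos(nx)cos(n'x) dx = 0; and by product-to-sum, ∫_0^π sin(nx)cos(n'x) dx = ½∫_0^π [sin((n+n')x) + sin((n−n')x)] dx, which is 0 when n+n' is even and 2n/(n²−n'²) when n+n' is odd (it need not vanish on (0, π)).
  u² squared terms: (2)²·∫sin(x)² dx = 4·π/2 = 2*π;  (3)²·∫cos(4x)² dx = 9·π/2 = 9*π/2.
  u² cross terms: 2·(2)·(3)·∫sin(x)·cos(4x) dx = 12·(-2/15) = -8/5.
  So ∫_0^π u² dx = 2*π + 9*π/2 − 8/5 = -8/5 + 13*π/2.
  (u')² squared terms: (-12)²·∫sin(4x)² dx = 144·π/2 = 72*π;  (2)²·∫cos(x)² dx = 4·π/2 = 2*π.
  (u')² cross terms: 2·(-12)·(2)·∫sin(4x)·cos(x) dx = -48·(8/15) = -128/5.
  So ∫_0^π (u')² dx = 72*π + 2*π − 128/5 = -128/5 + 74*π.
||u||_{H^1}^2 = (-8/5 + 13*π/2) + (-128/5 + 74*π) = -136/5 + 161*π/2.


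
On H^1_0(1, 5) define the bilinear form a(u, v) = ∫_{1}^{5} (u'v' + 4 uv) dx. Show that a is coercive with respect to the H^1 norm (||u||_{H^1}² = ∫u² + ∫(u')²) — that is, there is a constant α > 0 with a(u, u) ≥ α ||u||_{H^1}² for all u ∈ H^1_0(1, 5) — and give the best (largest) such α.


α = 1

Coercivity of a(·,·) on H^1_0(1, 5) means a(u, u) ≥ α ||u||_{H^1}² for every u ∈ H^1_0.
The interval has length L = 4, and Poincaré/coercivity depend only on L. Here a(u, u) = ∫(u')² + (4)·∫u².
Here c = 4 ≥ 1, so a(u,u) = ∫(u')² + c∫u² ≥ ∫(u')² + ∫u² = ||u||_{H^1}², i.e. α = 1 works. No larger α is possible: a(u,u) ≥ α||u||_{H^1}² means (1−α)∫(u')² ≥ (α−c)∫u², and for the modes u_n = sin(nπ(x−x₀)/L) (x₀ the left endpoint) one has ∫u_n²/∫(u_n')² = (L/(nπ))² → 0, so a(u_n,u_n)/||u_n||_{H^1}² → 1. Hence the optimal constant is α = 1.
Therefore α = 1.


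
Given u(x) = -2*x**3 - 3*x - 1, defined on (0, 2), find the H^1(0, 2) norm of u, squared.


||u||_{H^1}^2 = 19192/35

The H^1 norm (squared) on an interval (0, L) is
  ||u||_{H^1}^2 = ∫_0^L u(x)^2 dx + ∫_0^L u'(x)^2 dx.
Compute u'(x) = -6*x**2 - 3.
Then u(x)^2 = 4*x**6 + 12*x**4 + 4*x**3 + 9*x**2 + 6*x + 1 and u'(x)^2 = 36*x**4 + 36*x**2 + 9.
Integrate each monomial from 0 to 2 using ∫_0^2 c·x^n dx = c·2^(n+1)/(n+1):
  ∫_0^2 u(x)^2 dx = ∫_0^2 (4*x^6 + 12*x^4 + 4*x^3 + 9*x^2 + 6*x + 1) dx. Term by term:
    ∫_0^2 4*x^6 dx = 512/7;  ∫_0^2 12*x^4 dx = 384/5;  ∫_0^2 4*x^3 dx = 16;
    ∫_0^2 9*x^2 dx = 24;  ∫_0^2 6*x dx = 12;  ∫_0^2 1 dx = 2.
  Sum: 512/7 + 384/5 + 16 + 24 + 12 + 2 = 7138/35.
  ∫_0^2 u'(x)^2 dx = ∫_0^2 (36*x^4 + 36*x^2 + 9) dx. Term by term:
    ∫_0^2 36*x^4 dx = 1152/5;  ∫_0^2 36*x^2 dx = 96;  ∫_0^2 9 dx = 18.
  Sum: 1152/5 + 96 + 18 = 1722/5.
Adding: ||u||_{H^1}^2 = 7138/35 + 1722/5 = 19192/35.


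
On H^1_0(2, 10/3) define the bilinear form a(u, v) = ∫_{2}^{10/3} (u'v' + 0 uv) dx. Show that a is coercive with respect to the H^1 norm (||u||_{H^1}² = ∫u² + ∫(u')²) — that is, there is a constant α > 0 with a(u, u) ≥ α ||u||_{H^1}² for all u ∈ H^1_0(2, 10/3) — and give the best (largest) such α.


α = 9*π^2/(16 + 9*π^2)

Coercivity of a(·,·) on H^1_0(2, 10/3) means a(u, u) ≥ α ||u||_{H^1}² for every u ∈ H^1_0.
The interval has length L = 4/3, and Poincaré/coercivity depend only on L. Here a(u, u) = ∫(u')² + (0)·∫u².
Here c = 0, so a(u,u) = ∫(u')² alone. The condition a(u,u) ≥ α||u||_{H^1}² reads (1−α)∫(u')² ≥ (α−c)∫u². Any admissible α is ≤ 1 (rapidly oscillating u have ∫u²/∫(u')² → 0), and α = 1 would force 0 ≥ (1−c)∫u², impossible since c < 1; so 1−α > 0. By the sharp Poincaré inequality on H^1_0 of an interval of length L, ∫(u')² ≥ (π/L)²∫u² with equality for the first sine mode sin(π(x−x₀)/L) (x₀ the left endpoint), so the inequality holds for all u iff (1−α)(π/L)² ≥ α − c, i.e. α ≤ ((π/L)² + c)/((π/L)² + 1) = (1 + c(L/π)²)/(1 + (L/π)²). (Direct route, valid since c ≤ 0: Poincaré gives c∫u² ≥ c(L/π)²∫(u')², so a(u,u) ≥ (1 + c(L/π)²)∫(u')², while ||u||_{H^1}² ≤ (1 + (L/π)²)∫(u')²; dividing yields the same α.) With (π/L)² = 9*π^2/16 and c = 0, the largest admissible constant is α = ((π/L)² + c)/((π/L)² + 1).
Simplifying, α = 9*π^2/(16 + 9*π^2).


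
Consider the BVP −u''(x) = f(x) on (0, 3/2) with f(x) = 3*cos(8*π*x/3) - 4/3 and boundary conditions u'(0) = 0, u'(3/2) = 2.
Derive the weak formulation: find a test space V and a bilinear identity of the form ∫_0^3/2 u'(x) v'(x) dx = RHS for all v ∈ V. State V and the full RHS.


V = H^1(0, 3/2) (v unrestricted at boundary; u is determined up to an additive constant); weak form: ∫_0^3/2 u'v' dx = ∫_0^3/2 (3*cos(8*π*x/3) - 4/3) v dx + 2·v(3/2) for all v ∈ V.

Multiply both sides by a test function v and integrate from 0 to 3/2:
  ∫_0^3/2 −u''(x) v(x) dx = ∫_0^3/2 f(x) v(x) dx.
Integrate the LHS by parts once:
  ∫_0^3/2 −u'' v dx = −[u'(x) v(x)]_0^3/2 + ∫_0^3/2 u'(x) v'(x) dx.
Thus ∫_0^3/2 u'(x) v'(x) dx = ∫_0^3/2 f(x) v(x) dx + [u'(x) v(x)]_0^3/2.
Choose V so that boundary terms are either known or forced to vanish.
u has inhomogeneous Neumann u'(0) = 0, u'(3/2) = 2. [u' v]_0^3/2 = (2)·v(3/2) − (0)·v(0) = 2·v(3/2). Take V = H^1(0, 3/2); boundary term becomes part of RHS.
Weak formulation: find u (satisfying any essential BC) such that ∫_0^3/2 u'(x) v'(x) dx = ∫_0^3/2 f v dx + 2·v(3/2) for all v ∈ V (Neumann data are natural BCs: they enter the RHS as boundary terms).
Substituting f(x) = 3*cos(8*π*x/3) - 4/3, the right-hand side is ∫_0^3/2 (3*cos(8*π*x/3) - 4/3) v dx + 2·v(3/2).
Compatibility check (pure Neumann): taking v ≡ 1 ∈ V gives 0 = ∫_0^3/2 f dx + (2) − (0), i.e. ∫_0^3/2 f dx must equal u'(0) − u'(3/2) = -2. Indeed ∫_0^3/2 (3*cos(8*π*x/3) - 4/3) dx = -2, so the data are compatible. The solution is then unique only up to an additive constant (fix it e.g. by requiring ∫_0^3/2 u dx = 0).


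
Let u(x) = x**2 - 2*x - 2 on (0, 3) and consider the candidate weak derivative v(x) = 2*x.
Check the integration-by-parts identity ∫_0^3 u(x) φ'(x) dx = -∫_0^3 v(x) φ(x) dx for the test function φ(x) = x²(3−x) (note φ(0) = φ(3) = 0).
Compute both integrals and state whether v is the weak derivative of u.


LHS = -54/5, RHS = -243/10. No, v is not the weak derivative of u.

u(x) = x**2 - 2*x - 2, classical derivative u'(x) = 2*x - 2.
φ(x) = x²(3−x), so φ'(x) = 3*x*(2 - x).
Note φ(0) = φ(3) = 0, so the boundary term u·φ vanishes.
LHS = ∫_0^3 u(x) φ'(x) dx = ∫_0^3 (-3*x^4 + 12*x^3 - 6*x^2 - 12*x) dx. Term by term:
  ∫_0^3 -3*x^4 dx = -729/5;  ∫_0^3 12*x^3 dx = 243;  ∫_0^3 -6*x^2 dx = -54;
  ∫_0^3 -12*x dx = -54.
Sum: -729/5 + 243 − 54 − 54 = -54/5.
So LHS = -54/5.
∫_0^3 v(x) φ(x) dx = ∫_0^3 (-2*x^4 + 6*x^3) dx. Term by term:
  ∫_0^3 -2*x^4 dx = -486/5;  ∫_0^3 6*x^3 dx = 243/2.
Sum: -486/5 + 243/2 = 243/10.
So RHS = -∫_0^3 v(x) φ(x) dx = -243/10.
LHS − RHS = 27/2 ≠ 0, so the identity fails.
(For a valid weak derivative the identity must hold for EVERY test function, in particular this one. The failure shows v is NOT the weak derivative of u.)
Correct weak derivative would be u'(x) = 2*x - 2.


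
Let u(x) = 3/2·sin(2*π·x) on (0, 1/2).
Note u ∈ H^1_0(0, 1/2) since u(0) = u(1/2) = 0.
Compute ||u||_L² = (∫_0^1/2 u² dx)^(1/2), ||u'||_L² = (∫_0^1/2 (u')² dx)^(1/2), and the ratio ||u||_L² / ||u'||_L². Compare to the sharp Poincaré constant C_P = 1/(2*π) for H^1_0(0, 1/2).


||u||_L² / ||u'||_L² = 1/(2*π) = C_P.

u(x) = 3/2·sin(2*π·x), so u'(x) = 3*π*cos(2*π*x).
Writing u(x) = A·sin(kπx/L) with A = 3/2 and k = 1, use ∫_0^L sin²(kπx/L) dx = L/2 and ∫_0^L cos²(kπx/L) dx = L/2.
u² = 9/4·sin²(2*π·x) and (u')² = 9*π^2·cos²(2*π·x), and each of sin², cos² integrates to L/2 = 1/4 over (0, 1/2).
∫_0^1/2 u² dx = 9/16, so ||u||_L² = 3/4.
∫_0^1/2 (u')² dx = 9*π^2/4, so ||u'||_L² = 3*π/2.
Ratio ||u||_L² / ||u'||_L² = 1/(2*π).
Sharp Poincaré constant on H^1_0(0, 1/2) is C_P = L/π = 1/(2*π), achieved by sin(2*π·x).
This is the k = 1 eigenfunction (up to amplitude), so the ratio equals the sharp Poincaré constant exactly.


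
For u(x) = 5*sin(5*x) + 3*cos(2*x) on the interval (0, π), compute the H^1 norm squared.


||u||_{H^1(0,π)}^2 = 500/7 + 695*π/2

u'(x) = -6*sin(2*x) + 25*cos(5*x).
Expand u² and (u')² and integrate term by term on (0, π), using: for integers n ≥ 1, ∫_0^π sin²(nx) dx = ∫_0^π cos²(nx) dx = π/2; for n ≠ n', ∫_0^π sin(nx)sin(n'x) dx = ∫_0^π cos(nx)cos(n'x) dx = 0; and by product-to-sum, ∫_0^π sin(nx)cos(n'x) dx = ½∫_0^π [sin((n+n')x) + sin((n−n')x)] dx, which is 0 when n+n' is even and 2n/(n²−n'²) when n+n' is odd (it need not vanish on (0, π)).
  u² squared terms: (3)²·∫cos(2x)² dx = 9·π/2 = 9*π/2;  (5)²·∫sin(5x)² dx = 25·π/2 = 25*π/2.
  u² cross terms: 2·(3)·(5)·∫cos(2x)·sin(5x) dx = 30·(10/21) = 100/7.
  So ∫_0^π u² dx = 9*π/2 + 25*π/2 + 100/7 = 100/7 + 17*π.
  (u')² squared terms: (-6)²·∫sin(2x)² dx = 36·π/2 = 18*π;  (25)²·∫cos(5x)² dx = 625·π/2 = 625*π/2.
  (u')² cross terms: 2·(-6)·(25)·∫sin(2x)·cos(5x) dx = -300·(-4/21) = 400/7.
  So ∫_0^π (u')² dx = 18*π + 625*π/2 + 400/7 = 400/7 + 661*π/2.
||u||_{H^1}^2 = (100/7 + 17*π) + (400/7 + 661*π/2) = 500/7 + 695*π/2.


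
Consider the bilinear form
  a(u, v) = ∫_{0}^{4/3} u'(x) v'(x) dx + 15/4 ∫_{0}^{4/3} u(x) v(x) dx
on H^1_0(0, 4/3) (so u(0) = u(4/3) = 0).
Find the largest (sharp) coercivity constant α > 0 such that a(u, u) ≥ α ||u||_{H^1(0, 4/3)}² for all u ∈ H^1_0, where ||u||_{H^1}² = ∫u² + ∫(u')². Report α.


α = 1

Coercivity of a(·,·) on H^1_0(0, 4/3) means a(u, u) ≥ α ||u||_{H^1}² for every u ∈ H^1_0.
The interval has length L = 4/3, and Poincaré/coercivity depend only on L. Here a(u, u) = ∫(u')² + (15/4)·∫u².
Here c = 15/4 ≥ 1, so a(u,u) = ∫(u')² + c∫u² ≥ ∫(u')² + ∫u² = ||u||_{H^1}², i.e. α = 1 works. No larger α is possible: a(u,u) ≥ α||u||_{H^1}² means (1−α)∫(u')² ≥ (α−c)∫u², and for the modes u_n = sin(nπ(x−x₀)/L) (x₀ the left endpoint) one has ∫u_n²/∫(u_n')² = (L/(nπ))² → 0, so a(u_n,u_n)/||u_n||_{H^1}² → 1. Hence the optimal constant is α = 1.
Therefore α = 1.


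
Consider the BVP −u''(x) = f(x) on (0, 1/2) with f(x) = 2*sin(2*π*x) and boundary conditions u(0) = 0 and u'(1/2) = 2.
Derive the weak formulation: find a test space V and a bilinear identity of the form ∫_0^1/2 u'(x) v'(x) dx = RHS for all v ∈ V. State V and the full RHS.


V = {v ∈ H^1(0, 1/2) : v(0) = 0} (test functions vanish at x = 0 where u is specified); weak form: ∫_0^1/2 u'v' dx = ∫_0^1/2 (2*sin(2*π*x)) v dx + 2·v(1/2) for all v ∈ V.

Multiply both sides by a test function v and integrate from 0 to 1/2:
  ∫_0^1/2 −u''(x) v(x) dx = ∫_0^1/2 f(x) v(x) dx.
Integrate the LHS by parts once:
  ∫_0^1/2 −u'' v dx = −[u'(x) v(x)]_0^1/2 + ∫_0^1/2 u'(x) v'(x) dx.
Thus ∫_0^1/2 u'(x) v'(x) dx = ∫_0^1/2 f(x) v(x) dx + [u'(x) v(x)]_0^1/2.
Choose V so that boundary terms are either known or forced to vanish.
Mixed BC: u(0) = 0 (Dirichlet) and u'(1/2) = 2 (Neumann). Define V = {v ∈ H^1(0, 1/2) : v(0) = 0}. Then [u' v]_0^1/2 = u'(1/2)·v(1/2) − u'(0)·0 = 2·v(1/2).
Weak formulation: find u (satisfying any essential BC) such that ∫_0^1/2 u'(x) v'(x) dx = ∫_0^1/2 f v dx + 2·v(1/2) for all v ∈ V (Dirichlet at 0 absorbed into V; Neumann datum at x = 1/2 contributes the boundary term).
Substituting f(x) = 2*sin(2*π*x), the right-hand side is ∫_0^1/2 (2*sin(2*π*x)) v dx + 2·v(1/2).


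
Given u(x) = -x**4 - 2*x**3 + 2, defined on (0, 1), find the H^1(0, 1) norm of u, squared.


||u||_{H^1}^2 = 12517/630

The H^1 norm (squared) on an interval (0, L) is
  ||u||_{H^1}^2 = ∫_0^L u(x)^2 dx + ∫_0^L u'(x)^2 dx.
Compute u'(x) = -4*x**3 - 6*x**2.
Then u(x)^2 = x**8 + 4*x**7 + 4*x**6 - 4*x**4 - 8*x**3 + 4 and u'(x)^2 = 16*x**6 + 48*x**5 + 36*x**4.
Integrate each monomial from 0 to 1 using ∫_0^1 c·x^n dx = c·1^(n+1)/(n+1):
  ∫_0^1 u(x)^2 dx = ∫_0^1 (x^8 + 4*x^7 + 4*x^6 - 4*x^4 - 8*x^3 + 4) dx. Term by term:
    ∫_0^1 x^8 dx = 1/9;  ∫_0^1 4*x^7 dx = 1/2;  ∫_0^1 4*x^6 dx = 4/7;
    ∫_0^1 -4*x^4 dx = -4/5;  ∫_0^1 -8*x^3 dx = -2;  ∫_0^1 4 dx = 4.
  Sum: 1/9 + 1/2 + 4/7 − 4/5 − 2 + 4 = 1501/630.
  ∫_0^1 u'(x)^2 dx = ∫_0^1 (16*x^6 + 48*x^5 + 36*x^4) dx. Term by term:
    ∫_0^1 16*x^6 dx = 16/7;  ∫_0^1 48*x^5 dx = 8;  ∫_0^1 36*x^4 dx = 36/5.
  Sum: 16/7 + 8 + 36/5 = 612/35.
Adding: ||u||_{H^1}^2 = 1501/630 + 612/35 = 12517/630.


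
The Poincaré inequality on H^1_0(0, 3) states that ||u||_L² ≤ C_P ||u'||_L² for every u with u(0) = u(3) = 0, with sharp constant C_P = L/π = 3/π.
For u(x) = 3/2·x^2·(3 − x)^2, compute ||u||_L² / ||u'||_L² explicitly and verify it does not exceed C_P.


||u||_L² / ||u'||_L² = sqrt(3)/2 < C_P = 3/π.

u(x) = 3/2·x^2·(3 − x)^2, so u'(x) = 3*x*(x - 3)*(2*x - 3).
u(x) = 3/2·x^2·(3 − x)^2 vanishes at x = 0 and x = 3, so u ∈ H^1_0(0, 3). Differentiate via the product rule and integrate the resulting polynomials term by term.
  ∫_0^3 u² dx = ∫_0^3 (9*x^8/4 - 27*x^7 + 243*x^6/2 - 243*x^5 + 729*x^4/4) dx. Term by term:
    ∫_0^3 9*x^8/4 dx = 19683/4;  ∫_0^3 -27*x^7 dx = -177147/8;  ∫_0^3 243*x^6/2 dx = 531441/14;
    ∫_0^3 -243*x^5 dx = -59049/2;  ∫_0^3 729*x^4/4 dx = 177147/20.
  Sum: 19683/4 − 177147/8 + 531441/14 − 59049/2 + 177147/20 = 19683/280.
  ∫_0^3 (u')² dx = ∫_0^3 (36*x^6 - 324*x^5 + 1053*x^4 - 1458*x^3 + 729*x^2) dx. Term by term:
    ∫_0^3 36*x^6 dx = 78732/7;  ∫_0^3 -324*x^5 dx = -39366;  ∫_0^3 1053*x^4 dx = 255879/5;
    ∫_0^3 -1458*x^3 dx = -59049/2;  ∫_0^3 729*x^2 dx = 6561.
  Sum: 78732/7 − 39366 + 255879/5 − 59049/2 + 6561 = 6561/70.
∫_0^3 u² dx = 19683/280, so ||u||_L² = 81*sqrt(210)/140.
∫_0^3 (u')² dx = 6561/70, so ||u'||_L² = 81*sqrt(70)/70.
Ratio ||u||_L² / ||u'||_L² = sqrt(3)/2.
Sharp Poincaré constant on H^1_0(0, 3) is C_P = L/π = 3/π, achieved by sin(π/3·x).
A polynomial bump cannot attain the sharp Poincaré constant (only the first sine eigenfunction does), so the ratio is strictly less than C_P, consistent with ||u||_L² ≤ C_P ||u'||_L².


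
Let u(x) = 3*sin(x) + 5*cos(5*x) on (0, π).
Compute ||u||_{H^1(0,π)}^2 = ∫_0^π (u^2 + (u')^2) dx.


||u||_{H^1(0,π)}^2 = 334*π

u'(x) = -25*sin(5*x) + 3*cos(x).
Expand u² and (u')² and integrate term by term on (0, π), using: for integers n ≥ 1, ∫_0^π sin²(nx) dx = ∫_0^π cos²(nx) dx = π/2; for n ≠ n', ∫_0^π sin(nx)sin(n'x) dx = ∫_0^π cos(nx)cos(n'x) dx = 0; and by product-to-sum, ∫_0^π sin(nx)cos(n'x) dx = ½∫_0^π [sin((n+n')x) + sin((n−n')x)] dx, which is 0 when n+n' is even and 2n/(n²−n'²) when n+n' is odd (it need not vanish on (0, π)).
  u² squared terms: (3)²·∫sin(x)² dx = 9·π/2 = 9*π/2;  (5)²·∫cos(5x)² dx = 25·π/2 = 25*π/2.
  u² cross terms: 2·(3)·(5)·∫sin(x)·cos(5x) dx = 30·(0) = 0.
  So ∫_0^π u² dx = 9*π/2 + 25*π/2 + 0 = 17*π.
  (u')² squared terms: (-25)²·∫sin(5x)² dx = 625·π/2 = 625*π/2;  (3)²·∫cos(x)² dx = 9·π/2 = 9*π/2.
  (u')² cross terms: 2·(-25)·(3)·∫sin(5x)·cos(x) dx = -150·(0) = 0.
  So ∫_0^π (u')² dx = 625*π/2 + 9*π/2 + 0 = 317*π.
||u||_{H^1}^2 = (17*π) + (317*π) = 334*π.


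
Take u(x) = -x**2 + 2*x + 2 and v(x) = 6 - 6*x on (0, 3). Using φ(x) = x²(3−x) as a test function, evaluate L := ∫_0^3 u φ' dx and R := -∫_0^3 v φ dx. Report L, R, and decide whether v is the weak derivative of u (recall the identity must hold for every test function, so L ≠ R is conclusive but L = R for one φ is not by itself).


LHS = 54/5, RHS = 162/5. No, v is not the weak derivative of u.

u(x) = -x**2 + 2*x + 2, classical derivative u'(x) = 2 - 2*x.
φ(x) = x²(3−x), so φ'(x) = 3*x*(2 - x).
Note φ(0) = φ(3) = 0, so the boundary term u·φ vanishes.
LHS = ∫_0^3 u(x) φ'(x) dx = ∫_0^3 (3*x^4 - 12*x^3 + 6*x^2 + 12*x) dx. Term by term:
  ∫_0^3 3*x^4 dx = 729/5;  ∫_0^3 -12*x^3 dx = -243;  ∫_0^3 6*x^2 dx = 54;
  ∫_0^3 12*x dx = 54.
Sum: 729/5 − 243 + 54 + 54 = 54/5.
So LHS = 54/5.
∫_0^3 v(x) φ(x) dx = ∫_0^3 (6*x^4 - 24*x^3 + 18*x^2) dx. Term by term:
  ∫_0^3 6*x^4 dx = 1458/5;  ∫_0^3 -24*x^3 dx = -486;  ∫_0^3 18*x^2 dx = 162.
Sum: 1458/5 − 486 + 162 = -162/5.
So RHS = -∫_0^3 v(x) φ(x) dx = 162/5.
LHS − RHS = -108/5 ≠ 0, so the identity fails.
(For a valid weak derivative the identity must hold for EVERY test function, in particular this one. The failure shows v is NOT the weak derivative of u.)
Correct weak derivative would be u'(x) = 2 - 2*x.


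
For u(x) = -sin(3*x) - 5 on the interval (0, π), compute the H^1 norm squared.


||u||_{H^1(0,π)}^2 = 20/3 + 30*π

u'(x) = -3*cos(3*x).
Expand u² and (u')² and integrate term by term on (0, π), using: for integers n ≥ 1, ∫_0^π sin²(nx) dx = ∫_0^π cos²(nx) dx = π/2; for n ≠ n', ∫_0^π sin(nx)sin(n'x) dx = ∫_0^π cos(nx)cos(n'x) dx = 0; and by product-to-sum, ∫_0^π sin(nx)cos(n'x) dx = ½∫_0^π [sin((n+n')x) + sin((n−n')x)] dx, which is 0 when n+n' is even and 2n/(n²−n'²) when n+n' is odd (it need not vanish on (0, π)). For the constant mode: ∫_0^π 1 dx = π, ∫_0^π cos(nx) dx = 0, ∫_0^π sin(nx) dx = (1−(−1)^n)/n.
  u² squared terms: (-5)²·∫1 dx = 25·π = 25*π;  (-1)²·∫sin(3x)² dx = 1·π/2 = π/2.
  u² cross terms: 2·(-5)·(-1)·∫1·sin(3x) dx = 10·(2/3) = 20/3.
  So ∫_0^π u² dx = 25*π + π/2 + 20/3 = 20/3 + 51*π/2.
  (u')² squared terms: (-3)²·∫cos(3x)² dx = 9·π/2 = 9*π/2.
  So ∫_0^π (u')² dx = 9*π/2.
||u||_{H^1}^2 = (20/3 + 51*π/2) + (9*π/2) = 20/3 + 30*π.


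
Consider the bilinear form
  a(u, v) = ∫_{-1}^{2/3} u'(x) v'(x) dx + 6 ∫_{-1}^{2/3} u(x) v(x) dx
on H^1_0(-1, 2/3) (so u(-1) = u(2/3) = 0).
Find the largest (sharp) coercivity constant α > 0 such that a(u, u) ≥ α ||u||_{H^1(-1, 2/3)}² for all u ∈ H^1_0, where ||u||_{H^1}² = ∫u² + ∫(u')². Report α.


α = 1

Coercivity of a(·,·) on H^1_0(-1, 2/3) means a(u, u) ≥ α ||u||_{H^1}² for every u ∈ H^1_0.
The interval has length L = 5/3, and Poincaré/coercivity depend only on L. Here a(u, u) = ∫(u')² + (6)·∫u².
Here c = 6 ≥ 1, so a(u,u) = ∫(u')² + c∫u² ≥ ∫(u')² + ∫u² = ||u||_{H^1}², i.e. α = 1 works. No larger α is possible: a(u,u) ≥ α||u||_{H^1}² means (1−α)∫(u')² ≥ (α−c)∫u², and for the modes u_n = sin(nπ(x−x₀)/L) (x₀ the left endpoint) one has ∫u_n²/∫(u_n')² = (L/(nπ))² → 0, so a(u_n,u_n)/||u_n||_{H^1}² → 1. Hence the optimal constant is α = 1.
Therefore α = 1.


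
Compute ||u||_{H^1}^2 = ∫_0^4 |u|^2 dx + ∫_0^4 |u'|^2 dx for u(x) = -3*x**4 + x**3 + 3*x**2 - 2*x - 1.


||u||_{H^1}^2 = 47543444/105

The H^1 norm (squared) on an interval (0, L) is
  ||u||_{H^1}^2 = ∫_0^L u(x)^2 dx + ∫_0^L u'(x)^2 dx.
Compute u'(x) = -12*x**3 + 3*x**2 + 6*x - 2.
Then u(x)^2 = 9*x**8 - 6*x**7 - 17*x**6 + 18*x**5 + 11*x**4 - 14*x**3 - 2*x**2 + 4*x + 1 and u'(x)^2 = 144*x**6 - 72*x**5 - 135*x**4 + 84*x**3 + 24*x**2 - 24*x + 4.
Integrate each monomial from 0 to 4 using ∫_0^4 c·x^n dx = c·4^(n+1)/(n+1):
  ∫_0^4 u(x)^2 dx = ∫_0^4 (9*x^8 - 6*x^7 - 17*x^6 + 18*x^5 + 11*x^4 - 14*x^3 - 2*x^2 + 4*x + 1) dx. Term by term:
    ∫_0^4 9*x^8 dx = 262144;  ∫_0^4 -6*x^7 dx = -49152;  ∫_0^4 -17*x^6 dx = -278528/7;
    ∫_0^4 18*x^5 dx = 12288;  ∫_0^4 11*x^4 dx = 11264/5;  ∫_0^4 -14*x^3 dx = -896;
    ∫_0^4 -2*x^2 dx = -128/3;  ∫_0^4 4*x dx = 32;  ∫_0^4 1 dx = 4.
  Sum: 262144 − 49152 − 278528/7 + 12288 + 11264/5 − 896 − 128/3 + 32 + 4 = 19618244/105.
  ∫_0^4 u'(x)^2 dx = ∫_0^4 (144*x^6 - 72*x^5 - 135*x^4 + 84*x^3 + 24*x^2 - 24*x + 4) dx. Term by term:
    ∫_0^4 144*x^6 dx = 2359296/7;  ∫_0^4 -72*x^5 dx = -49152;  ∫_0^4 -135*x^4 dx = -27648;
    ∫_0^4 84*x^3 dx = 5376;  ∫_0^4 24*x^2 dx = 512;  ∫_0^4 -24*x dx = -192;
    ∫_0^4 4 dx = 16.
  Sum: 2359296/7 − 49152 − 27648 + 5376 + 512 − 192 + 16 = 1861680/7.
Adding: ||u||_{H^1}^2 = 19618244/105 + 1861680/7 = 47543444/105.


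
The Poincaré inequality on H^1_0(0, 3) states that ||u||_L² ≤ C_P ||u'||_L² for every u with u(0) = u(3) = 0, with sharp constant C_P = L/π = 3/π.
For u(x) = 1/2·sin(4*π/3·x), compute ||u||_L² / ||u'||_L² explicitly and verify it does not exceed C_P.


||u||_L² / ||u'||_L² = 3/(4*π) < C_P = 3/π.

u(x) = 1/2·sin(4*π/3·x), so u'(x) = 2*π*cos(4*π*x/3)/3.
Writing u(x) = A·sin(kπx/L) with A = 1/2 and k = 4, use ∫_0^L sin²(kπx/L) dx = L/2 and ∫_0^L cos²(kπx/L) dx = L/2.
u² = 1/4·sin²(4*π/3·x) and (u')² = 4*π^2/9·cos²(4*π/3·x), and each of sin², cos² integrates to L/2 = 3/2 over (0, 3).
∫_0^3 u² dx = 3/8, so ||u||_L² = sqrt(6)/4.
∫_0^3 (u')² dx = 2*π^2/3, so ||u'||_L² = sqrt(6)*π/3.
Ratio ||u||_L² / ||u'||_L² = 3/(4*π).
Sharp Poincaré constant on H^1_0(0, 3) is C_P = L/π = 3/π, achieved by sin(π/3·x).
This is the k = 4 harmonic; the ratio L/(kπ) is strictly less than C_P = L/π, consistent with the sharp inequality ||u||_L² ≤ C_P ||u'||_L².


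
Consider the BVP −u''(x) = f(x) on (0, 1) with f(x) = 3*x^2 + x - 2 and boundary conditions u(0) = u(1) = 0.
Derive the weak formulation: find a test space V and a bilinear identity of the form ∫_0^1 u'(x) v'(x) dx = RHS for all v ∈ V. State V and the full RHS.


V = H^1_0(0, 1) (so v(0) = v(1) = 0); weak form: ∫_0^1 u'v' dx = ∫_0^1 (3*x^2 + x - 2) v dx for all v ∈ V.

Multiply both sides by a test function v and integrate from 0 to 1:
  ∫_0^1 −u''(x) v(x) dx = ∫_0^1 f(x) v(x) dx.
Integrate the LHS by parts once:
  ∫_0^1 −u'' v dx = −[u'(x) v(x)]_0^1 + ∫_0^1 u'(x) v'(x) dx.
Thus ∫_0^1 u'(x) v'(x) dx = ∫_0^1 f(x) v(x) dx + [u'(x) v(x)]_0^1.
Choose V so that boundary terms are either known or forced to vanish.
u is Dirichlet: u(0) = u(1) = 0. Let V = H^1_0(0, 1); then v(0) = v(1) = 0, and [u' v]_0^1 = 0.
Weak formulation: find u (satisfying any essential BC) such that ∫_0^1 u'(x) v'(x) dx = ∫_0^1 f v dx for all v ∈ V.
Substituting f(x) = 3*x^2 + x - 2, the right-hand side is ∫_0^1 (3*x^2 + x - 2) v dx.


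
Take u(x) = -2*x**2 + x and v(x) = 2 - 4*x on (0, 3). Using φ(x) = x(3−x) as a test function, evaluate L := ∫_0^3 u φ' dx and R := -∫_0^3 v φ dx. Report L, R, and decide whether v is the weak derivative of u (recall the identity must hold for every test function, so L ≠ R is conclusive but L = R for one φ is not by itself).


LHS = 45/2, RHS = 18. No, v is not the weak derivative of u.

u(x) = -2*x**2 + x, classical derivative u'(x) = 1 - 4*x.
φ(x) = x(3−x), so φ'(x) = 3 - 2*x.
Note φ(0) = φ(3) = 0, so the boundary term u·φ vanishes.
LHS = ∫_0^3 u(x) φ'(x) dx = ∫_0^3 (4*x^3 - 8*x^2 + 3*x) dx. Term by term:
  ∫_0^3 4*x^3 dx = 81;  ∫_0^3 -8*x^2 dx = -72;  ∫_0^3 3*x dx = 27/2.
Sum: 81 − 72 + 27/2 = 45/2.
So LHS = 45/2.
∫_0^3 v(x) φ(x) dx = ∫_0^3 (4*x^3 - 14*x^2 + 6*x) dx. Term by term:
  ∫_0^3 4*x^3 dx = 81;  ∫_0^3 -14*x^2 dx = -126;  ∫_0^3 6*x dx = 27.
Sum: 81 − 126 + 27 = -18.
So RHS = -∫_0^3 v(x) φ(x) dx = 18.
LHS − RHS = 9/2 ≠ 0, so the identity fails.
(For a valid weak derivative the identity must hold for EVERY test function, in particular this one. The failure shows v is NOT the weak derivative of u.)
Correct weak derivative would be u'(x) = 1 - 4*x.


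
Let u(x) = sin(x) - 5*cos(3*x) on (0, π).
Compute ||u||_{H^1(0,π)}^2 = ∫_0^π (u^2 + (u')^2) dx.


||u||_{H^1(0,π)}^2 = 126*π

u'(x) = 15*sin(3*x) + cos(x).
Expand u² and (u')² and integrate term by term on (0, π), using: for integers n ≥ 1, ∫_0^π sin²(nx) dx = ∫_0^π cos²(nx) dx = π/2; for n ≠ n', ∫_0^π sin(nx)sin(n'x) dx = ∫_0^π cos(nx)cos(n'x) dx = 0; and by product-to-sum, ∫_0^π sin(nx)cos(n'x) dx = ½∫_0^π [sin((n+n')x) + sin((n−n')x)] dx, which is 0 when n+n' is even and 2n/(n²−n'²) when n+n' is odd (it need not vanish on (0, π)).
  u² squared terms: (-5)²·∫cos(3x)² dx = 25·π/2 = 25*π/2;  (1)²·∫sin(x)² dx = 1·π/2 = π/2.
  u² cross terms: 2·(-5)·(1)·∫cos(3x)·sin(x) dx = -10·(0) = 0.
  So ∫_0^π u² dx = 25*π/2 + π/2 + 0 = 13*π.
  (u')² squared terms: (15)²·∫sin(3x)² dx = 225·π/2 = 225*π/2;  (1)²·∫cos(x)² dx = 1·π/2 = π/2.
  (u')² cross terms: 2·(15)·(1)·∫sin(3x)·cos(x) dx = 30·(0) = 0.
  So ∫_0^π (u')² dx = 225*π/2 + π/2 + 0 = 113*π.
||u||_{H^1}^2 = (13*π) + (113*π) = 126*π.


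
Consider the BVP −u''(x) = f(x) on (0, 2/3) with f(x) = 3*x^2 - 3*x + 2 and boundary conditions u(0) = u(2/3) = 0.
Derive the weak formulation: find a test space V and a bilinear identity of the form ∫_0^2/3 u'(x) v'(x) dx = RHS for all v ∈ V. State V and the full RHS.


V = H^1_0(0, 2/3) (so v(0) = v(2/3) = 0); weak form: ∫_0^2/3 u'v' dx = ∫_0^2/3 (3*x^2 - 3*x + 2) v dx for all v ∈ V.

Multiply both sides by a test function v and integrate from 0 to 2/3:
  ∫_0^2/3 −u''(x) v(x) dx = ∫_0^2/3 f(x) v(x) dx.
Integrate the LHS by parts once:
  ∫_0^2/3 −u'' v dx = −[u'(x) v(x)]_0^2/3 + ∫_0^2/3 u'(x) v'(x) dx.
Thus ∫_0^2/3 u'(x) v'(x) dx = ∫_0^2/3 f(x) v(x) dx + [u'(x) v(x)]_0^2/3.
Choose V so that boundary terms are either known or forced to vanish.
u is Dirichlet: u(0) = u(2/3) = 0. Let V = H^1_0(0, 2/3); then v(0) = v(2/3) = 0, and [u' v]_0^2/3 = 0.
Weak formulation: find u (satisfying any essential BC) such that ∫_0^2/3 u'(x) v'(x) dx = ∫_0^2/3 f v dx for all v ∈ V.
Substituting f(x) = 3*x^2 - 3*x + 2, the right-hand side is ∫_0^2/3 (3*x^2 - 3*x + 2) v dx.


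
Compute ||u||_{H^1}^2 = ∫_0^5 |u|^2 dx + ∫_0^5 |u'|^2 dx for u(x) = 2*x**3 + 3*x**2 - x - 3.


||u||_{H^1}^2 = 4629325/42

The H^1 norm (squared) on an interval (0, L) is
  ||u||_{H^1}^2 = ∫_0^L u(x)^2 dx + ∫_0^L u'(x)^2 dx.
Compute u'(x) = 6*x**2 + 6*x - 1.
Then u(x)^2 = 4*x**6 + 12*x**5 + 5*x**4 - 18*x**3 - 17*x**2 + 6*x + 9 and u'(x)^2 = 36*x**4 + 72*x**3 + 24*x**2 - 12*x + 1.
Integrate each monomial from 0 to 5 using ∫_0^5 c·x^n dx = c·5^(n+1)/(n+1):
  ∫_0^5 u(x)^2 dx = ∫_0^5 (4*x^6 + 12*x^5 + 5*x^4 - 18*x^3 - 17*x^2 + 6*x + 9) dx. Term by term:
    ∫_0^5 4*x^6 dx = 312500/7;  ∫_0^5 12*x^5 dx = 31250;  ∫_0^5 5*x^4 dx = 3125;
    ∫_0^5 -18*x^3 dx = -5625/2;  ∫_0^5 -17*x^2 dx = -2125/3;  ∫_0^5 6*x dx = 75;
    ∫_0^5 9 dx = 45.
  Sum: 312500/7 + 31250 + 3125 − 5625/2 − 2125/3 + 75 + 45 = 3175915/42.
  ∫_0^5 u'(x)^2 dx = ∫_0^5 (36*x^4 + 72*x^3 + 24*x^2 - 12*x + 1) dx. Term by term:
    ∫_0^5 36*x^4 dx = 22500;  ∫_0^5 72*x^3 dx = 11250;  ∫_0^5 24*x^2 dx = 1000;
    ∫_0^5 -12*x dx = -150;  ∫_0^5 1 dx = 5.
  Sum: 22500 + 11250 + 1000 − 150 + 5 = 34605.
Adding: ||u||_{H^1}^2 = 3175915/42 + 34605 = 4629325/42.


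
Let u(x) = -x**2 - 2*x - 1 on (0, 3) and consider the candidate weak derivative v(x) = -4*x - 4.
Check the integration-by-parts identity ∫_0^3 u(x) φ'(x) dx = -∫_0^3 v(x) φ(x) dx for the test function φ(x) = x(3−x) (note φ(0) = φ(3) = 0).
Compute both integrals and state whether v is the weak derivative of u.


LHS = 45/2, RHS = 45. No, v is not the weak derivative of u.

u(x) = -x**2 - 2*x - 1, classical derivative u'(x) = -2*x - 2.
φ(x) = x(3−x), so φ'(x) = 3 - 2*x.
Note φ(0) = φ(3) = 0, so the boundary term u·φ vanishes.
LHS = ∫_0^3 u(x) φ'(x) dx = ∫_0^3 (2*x^3 + x^2 - 4*x - 3) dx. Term by term:
  ∫_0^3 2*x^3 dx = 81/2;  ∫_0^3 x^2 dx = 9;  ∫_0^3 -4*x dx = -18;
  ∫_0^3 -3 dx = -9.
Sum: 81/2 + 9 − 18 − 9 = 45/2.
So LHS = 45/2.
∫_0^3 v(x) φ(x) dx = ∫_0^3 (4*x^3 - 8*x^2 - 12*x) dx. Term by term:
  ∫_0^3 4*x^3 dx = 81;  ∫_0^3 -8*x^2 dx = -72;  ∫_0^3 -12*x dx = -54.
Sum: 81 − 72 − 54 = -45.
So RHS = -∫_0^3 v(x) φ(x) dx = 45.
LHS − RHS = -45/2 ≠ 0, so the identity fails.
(For a valid weak derivative the identity must hold for EVERY test function, in particular this one. The failure shows v is NOT the weak derivative of u.)
Correct weak derivative would be u'(x) = -2*x - 2.


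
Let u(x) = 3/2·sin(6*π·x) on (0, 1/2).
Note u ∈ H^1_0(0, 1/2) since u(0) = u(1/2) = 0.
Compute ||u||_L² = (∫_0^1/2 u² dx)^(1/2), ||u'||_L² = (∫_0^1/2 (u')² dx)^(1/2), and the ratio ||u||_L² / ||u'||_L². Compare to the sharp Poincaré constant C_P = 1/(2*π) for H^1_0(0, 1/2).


||u||_L² / ||u'||_L² = 1/(6*π) < C_P = 1/(2*π).

u(x) = 3/2·sin(6*π·x), so u'(x) = 9*π*cos(6*π*x).
Writing u(x) = A·sin(kπx/L) with A = 3/2 and k = 3, use ∫_0^L sin²(kπx/L) dx = L/2 and ∫_0^L cos²(kπx/L) dx = L/2.
u² = 9/4·sin²(6*π·x) and (u')² = 81*π^2·cos²(6*π·x), and each of sin², cos² integrates to L/2 = 1/4 over (0, 1/2).
∫_0^1/2 u² dx = 9/16, so ||u||_L² = 3/4.
∫_0^1/2 (u')² dx = 81*π^2/4, so ||u'||_L² = 9*π/2.
Ratio ||u||_L² / ||u'||_L² = 1/(6*π).
Sharp Poincaré constant on H^1_0(0, 1/2) is C_P = L/π = 1/(2*π), achieved by sin(2*π·x).
This is the k = 3 harmonic; the ratio L/(kπ) is strictly less than C_P = L/π, consistent with the sharp inequality ||u||_L² ≤ C_P ||u'||_L².
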